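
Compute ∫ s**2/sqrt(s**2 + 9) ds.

s*sqrt(s**2 + 9)/2 - 9*log(s + sqrt(s**2 + 9))/2 + C

Substitute s = 3·tan(θ), so ds = 3·sec(θ)^2 dθ and the radical becomes sqrt(s**2 + 9) = 3·sec(θ) by the Pythagorean identity.
Integrate the resulting trig expression in θ, then back-substitute tan(θ) = s/3, sec(θ) = sqrt(s**2 + 9)/3 (absorbing any constant into C).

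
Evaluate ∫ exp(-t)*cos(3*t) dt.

3*exp(-t)*sin(3*t)/10 - exp(-t)*cos(3*t)/10 + C

Let I denote the integral. Integrate by parts with u = cos(3*t), dv = exp(-t) dt, so v = -exp(-t): I = -exp(-t)*cos(3*t) − 3·∫ exp(-t)*sin(3*t) dt.
Apply parts again with u = sin(3*t), dv = exp(-t) dt: ∫ exp(-t)*sin(3*t) dt = -exp(-t)*sin(3*t) + 3·I. Substituting back brings back I: I = 3*exp(-t)*sin(3*t) - exp(-t)*cos(3*t) − 9·I.
Solving for I: (1 + 9)·I equals the remaining terms, so I = (1/10)·(3*exp(-t)*sin(3*t) - exp(-t)*cos(3*t)).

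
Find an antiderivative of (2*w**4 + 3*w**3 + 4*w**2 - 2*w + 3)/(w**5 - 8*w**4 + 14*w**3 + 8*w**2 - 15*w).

-log(w)/5 + 859*log(w - 5)/120 - 23*log(w - 3)/4 + 5*log(w - 1)/8 + log(w + 1)/6 + C

Factor the denominator: w*(w - 5)*(w - 3)*(w - 1)*(w + 1).
Partial-fraction decomposition: 1/(6*(w + 1)) + 5/(8*(w - 1)) - 23/(4*(w - 3)) + 859/(120*(w - 5)) - 1/(5*w).
Integrate each term: A/(w−a) contributes A·log|w−a|.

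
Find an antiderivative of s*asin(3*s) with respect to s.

s**2*asin(3*s)/2 + s*sqrt(-9*s**2 + 1)/12 - asin(3*s)/36 + C

Use integration by parts with u = arcsin(3*s), dv = s ds.
Then du = 3/sqrt(-9*s**2 + 1) ds.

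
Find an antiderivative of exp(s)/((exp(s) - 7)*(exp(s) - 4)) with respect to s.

Let u = e^s, du = e^s ds.
The integral becomes ∫ du/((u-7)(u-4)); decompose into partial fractions.

log(exp(s) - 7)/3 - log(exp(s) - 4)/3 + C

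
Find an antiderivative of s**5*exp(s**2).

(s**4 - 2*s**2 + 2)*exp(s**2)/2 + C

Let u = s², du = 2s ds; rewrite as (1/2)∫ u^2·exp(1u) du.
Now integrate by parts 2 times.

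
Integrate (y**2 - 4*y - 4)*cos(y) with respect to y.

Use integration by parts with u = y**2 - 4*y - 4, dv = cos(y) dy, so v = sin(y).
Apply parts 2 times (tabular method): alternate signs, differentiate u down to 0, integrate dv up.

y**2*sin(y) - 4*y*sin(y) + 2*y*cos(y) - 6*sin(y) - 4*cos(y) + C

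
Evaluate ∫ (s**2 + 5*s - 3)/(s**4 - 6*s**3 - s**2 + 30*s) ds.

Factor the denominator: s*(s - 5)*(s - 3)*(s + 2).
Partial-fraction decomposition: 9/(70*(s + 2)) - 7/(10*(s - 3)) + 47/(70*(s - 5)) - 1/(10*s).
Integrate each term: A/(s−a) contributes A·log|s−a|.

-log(s)/10 + 47*log(s - 5)/70 - 7*log(s - 3)/10 + 9*log(s + 2)/70 + C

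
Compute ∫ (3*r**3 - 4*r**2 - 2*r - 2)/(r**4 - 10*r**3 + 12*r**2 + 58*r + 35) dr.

817*log(r - 7)/128 - 263*log(r - 5)/72 + 311*log(r + 1)/1152 + 7/(48*r + 48) + C

Factor the denominator: (r - 7)*(r - 5)*(r + 1)**2.
Partial-fraction decomposition: 311/(1152*(r + 1)) - 7/(48*(r + 1)**2) - 263/(72*(r - 5)) + 817/(128*(r - 7)).
Integrate each term; A/(r−a) gives A·log|r−a|; A/(r−a)² gives −A/(r−a).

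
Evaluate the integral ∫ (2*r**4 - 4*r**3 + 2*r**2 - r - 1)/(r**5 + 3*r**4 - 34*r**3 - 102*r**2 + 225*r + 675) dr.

397*log(r - 5)/640 - 17*log(r - 3)/144 - 4769*log(r + 3)/1152 + 451*log(r + 5)/80 - 145/(48*r + 144) + C

Factor the denominator: (r - 5)*(r - 3)*(r + 3)**2*(r + 5).
Partial-fraction decomposition: 451/(80*(r + 5)) - 4769/(1152*(r + 3)) + 145/(48*(r + 3)**2) - 17/(144*(r - 3)) + 397/(640*(r - 5)).
Integrate each term; A/(r−a) gives A·log|r−a|; A/(r−a)² gives −A/(r−a).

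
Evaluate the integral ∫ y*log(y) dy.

y**2*log(y)/2 - y**2/4 + C

Use integration by parts with u = log(y), dv = y dy.
Then du = 1/y dy and v = y**2/2.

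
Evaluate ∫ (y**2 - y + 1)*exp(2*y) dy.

Use integration by parts with u = y**2 - y + 1, dv = exp(2*y) dy, so v = exp(2*y)/2.
Apply parts 2 times (tabular method): alternate signs, differentiate u down to 0, integrate dv up.

(y**2 - 2*y + 2)*exp(2*y)/2 + C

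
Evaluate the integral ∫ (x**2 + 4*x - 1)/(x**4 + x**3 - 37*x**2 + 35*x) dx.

-log(x)/35 + 11*log(x - 5)/60 - log(x - 1)/8 - 5*log(x + 7)/168 + C

Factor the denominator: x*(x - 5)*(x - 1)*(x + 7).
Partial-fraction decomposition: -5/(168*(x + 7)) - 1/(8*(x - 1)) + 11/(60*(x - 5)) - 1/(35*x).
Integrate each term: A/(x−a) contributes A·log|x−a|.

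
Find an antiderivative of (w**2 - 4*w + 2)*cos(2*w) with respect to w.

Use integration by parts with u = w**2 - 4*w + 2, dv = cos(2*w) dw, so v = sin(2*w)/2.
Apply parts 2 times (tabular method): alternate signs, differentiate u down to 0, integrate dv up.

w**2*sin(2*w)/2 - 2*w*sin(2*w) + w*cos(2*w)/2 + 3*sin(2*w)/4 - cos(2*w) + C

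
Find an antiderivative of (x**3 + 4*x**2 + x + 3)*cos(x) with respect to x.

x**3*sin(x) + 4*x**2*sin(x) + 3*x**2*cos(x) - 5*x*sin(x) + 8*x*cos(x) - 5*sin(x) - 5*cos(x) + C

Use integration by parts with u = x**3 + 4*x**2 + x + 3, dv = cos(x) dx, so v = sin(x).
Apply parts 3 times (tabular method): alternate signs, differentiate u down to 0, integrate dv up.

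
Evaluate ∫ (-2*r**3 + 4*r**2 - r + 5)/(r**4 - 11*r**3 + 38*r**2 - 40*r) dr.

-log(r)/8 - 10*log(r - 5) + 63*log(r - 4)/8 + log(r - 2)/4 + C

Factor the denominator: r*(r - 5)*(r - 4)*(r - 2).
Partial-fraction decomposition: 1/(4*(r - 2)) + 63/(8*(r - 4)) - 10/(r - 5) - 1/(8*r).
Integrate each term: A/(r−a) contributes A·log|r−a|.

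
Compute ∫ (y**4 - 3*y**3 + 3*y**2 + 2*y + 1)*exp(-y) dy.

(-y**4 - y**3 - 6*y**2 - 14*y - 15)*exp(-y) + C

Use integration by parts with u = y**4 - 3*y**3 + 3*y**2 + 2*y + 1, dv = exp(-y) dy, so v = -exp(-y).
Apply parts 4 times (tabular method): alternate signs, differentiate u down to 0, integrate dv up.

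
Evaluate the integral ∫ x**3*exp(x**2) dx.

Let u = x², du = 2x dx; rewrite as (1/2)∫ u^1·exp(1u) du.
Now integrate by parts 1 time.

(x**2 - 1)*exp(x**2)/2 + C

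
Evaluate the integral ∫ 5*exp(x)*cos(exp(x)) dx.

Let u = exp(x), so du = (exp(x)) dx.
Rewriting, the integral becomes 5·∫ cos(u) du = 5·sin(u).
Substituting back, u = exp(x).

5*sin(exp(x)) + C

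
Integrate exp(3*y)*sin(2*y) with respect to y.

3*exp(3*y)*sin(2*y)/13 - 2*exp(3*y)*cos(2*y)/13 + C

Let I denote the integral. Integrate by parts with u = sin(2*y), dv = exp(3*y) dy, so v = exp(3*y)/3: I = exp(3*y)*sin(2*y)/3 − (2/3)·∫ exp(3*y)*cos(2*y) dy.
Apply parts again with u = cos(2*y), dv = exp(3*y) dy: ∫ exp(3*y)*cos(2*y) dy = exp(3*y)*cos(2*y)/3 + (2/3)·I. Substituting back brings back I: I = exp(3*y)*sin(2*y)/3 - 2*exp(3*y)*cos(2*y)/9 − (4/9)·I.
Solving for I: (1 + 4/9)·I equals the remaining terms, so I = (9/13)·(exp(3*y)*sin(2*y)/3 - 2*exp(3*y)*cos(2*y)/9).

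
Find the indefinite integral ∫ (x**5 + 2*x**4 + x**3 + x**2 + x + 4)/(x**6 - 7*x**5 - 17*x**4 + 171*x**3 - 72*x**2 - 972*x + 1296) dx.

1063*log(x - 6)/324 - 653*log(x - 3)/378 - 41*log(x - 2)/60 - 49*log(x + 3)/810 + 4*log(x + 4)/21 + 32/(9*x - 27) + C

Factor the denominator: (x - 6)*(x - 3)**2*(x - 2)*(x + 3)*(x + 4).
Partial-fraction decomposition: 4/(21*(x + 4)) - 49/(810*(x + 3)) - 41/(60*(x - 2)) - 653/(378*(x - 3)) - 32/(9*(x - 3)**2) + 1063/(324*(x - 6)).
Integrate each term; A/(x−a) gives A·log|x−a|; A/(x−a)² gives −A/(x−a).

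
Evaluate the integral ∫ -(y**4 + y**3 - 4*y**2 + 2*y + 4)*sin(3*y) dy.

Use integration by parts with u = y**4 + y**3 - 4*y**2 + 2*y + 4, dv = -sin(3*y) dy, so v = cos(3*y)/3.
Apply parts 4 times (tabular method): alternate signs, differentiate u down to 0, integrate dv up.

y**4*cos(3*y)/3 - 4*y**3*sin(3*y)/9 + y**3*cos(3*y)/3 - y**2*sin(3*y)/3 - 16*y**2*cos(3*y)/9 + 32*y*sin(3*y)/27 + 4*y*cos(3*y)/9 - 4*sin(3*y)/27 + 140*cos(3*y)/81 + C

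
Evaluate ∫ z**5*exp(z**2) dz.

Let u = z², du = 2z dz; rewrite as (1/2)∫ u^2·exp(1u) du.
Now integrate by parts 2 times.

(z**4 - 2*z**2 + 2)*exp(z**2)/2 + C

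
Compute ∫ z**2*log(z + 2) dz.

z**3*log(z + 2)/3 - z**3/9 + z**2/3 - 4*z/3 + 8*log(z + 2)/3 + C

Use integration by parts with u = log(z + 2), dv = z**2 dz.
Then du = 1/(z + 2) dz and v = z**3/3.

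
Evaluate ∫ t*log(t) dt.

t**2*log(t)/2 - t**2/4 + C

Use integration by parts with u = log(t), dv = t dt.
Then du = 1/t dt and v = t**2/2.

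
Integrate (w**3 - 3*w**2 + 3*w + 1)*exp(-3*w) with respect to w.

(-9*w**3 + 18*w**2 - 15*w - 14)*exp(-3*w)/27 + C

Use integration by parts with u = w**3 - 3*w**2 + 3*w + 1, dv = exp(-3*w) dw, so v = -exp(-3*w)/3.
Apply parts 3 times (tabular method): alternate signs, differentiate u down to 0, integrate dv up.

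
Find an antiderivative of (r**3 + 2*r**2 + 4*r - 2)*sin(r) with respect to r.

Use integration by parts with u = r**3 + 2*r**2 + 4*r - 2, dv = sin(r) dr, so v = -cos(r).
Apply parts 3 times (tabular method): alternate signs, differentiate u down to 0, integrate dv up.

-r**3*cos(r) + 3*r**2*sin(r) - 2*r**2*cos(r) + 4*r*sin(r) + 2*r*cos(r) - 2*sin(r) + 6*cos(r) + C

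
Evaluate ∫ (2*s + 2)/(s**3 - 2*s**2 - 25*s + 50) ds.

2*log(s - 5)/5 - 2*log(s - 2)/7 - 4*log(s + 5)/35 + C

Factor the denominator: (s - 5)*(s - 2)*(s + 5).
Partial-fraction decomposition: -4/(35*(s + 5)) - 2/(7*(s - 2)) + 2/(5*(s - 5)).
Integrate each term: A/(s−a) contributes A·log|s−a|.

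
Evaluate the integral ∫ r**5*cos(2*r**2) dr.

Let u = r², du = 2r dr; rewrite as (1/2)∫ u^2·cos(2u) du.
Now integrate by parts 2 times.

r**4*sin(2*r**2)/4 + r**2*cos(2*r**2)/4 - sin(2*r**2)/8 + C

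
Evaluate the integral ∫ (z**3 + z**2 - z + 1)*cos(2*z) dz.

z**3*sin(2*z)/2 + z**2*sin(2*z)/2 + 3*z**2*cos(2*z)/4 - 5*z*sin(2*z)/4 + z*cos(2*z)/2 + sin(2*z)/4 - 5*cos(2*z)/8 + C

Use integration by parts with u = z**3 + z**2 - z + 1, dv = cos(2*z) dz, so v = sin(2*z)/2.
Apply parts 3 times (tabular method): alternate signs, differentiate u down to 0, integrate dv up.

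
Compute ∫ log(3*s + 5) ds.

Use integration by parts with u = log(3*s + 5), dv = ds.
Then du = 3/(3*s + 5) ds and v = s.

s*log(3*s + 5) - s + 5*log(3*s + 5)/3 + C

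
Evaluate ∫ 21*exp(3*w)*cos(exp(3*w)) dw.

Let u = exp(3*w), so du = (3*exp(3*w)) dw.
Rewriting, the integral becomes 7·∫ cos(u) du = 7·sin(u).
Substituting back, u = exp(3*w).

7*sin(exp(3*w)) + C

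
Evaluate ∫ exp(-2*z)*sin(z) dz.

Let I denote the integral. Integrate by parts with u = sin(z), dv = exp(-2*z) dz, so v = -exp(-2*z)/2: I = -exp(-2*z)*sin(z)/2 + (1/2)·∫ exp(-2*z)*cos(z) dz.
Apply parts again with u = cos(z), dv = exp(-2*z) dz: ∫ exp(-2*z)*cos(z) dz = -exp(-2*z)*cos(z)/2 − (1/2)·I. Substituting back brings back I: I = -exp(-2*z)*sin(z)/2 - exp(-2*z)*cos(z)/4 − (1/4)·I.
Solving for I: (1 + 1/4)·I equals the remaining terms, so I = (4/5)·(-exp(-2*z)*sin(z)/2 - exp(-2*z)*cos(z)/4).

-2*exp(-2*z)*sin(z)/5 - exp(-2*z)*cos(z)/5 + C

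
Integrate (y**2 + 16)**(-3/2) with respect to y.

y/(16*sqrt(y**2 + 16)) + C

Substitute y = 4·tan(θ), so dy = 4·sec(θ)^2 dθ and the radical becomes sqrt(y**2 + 16) = 4·sec(θ) by the Pythagorean identity.
Integrate the resulting trig expression in θ, then back-substitute tan(θ) = y/4, sec(θ) = sqrt(y**2 + 16)/4 (absorbing any constant into C).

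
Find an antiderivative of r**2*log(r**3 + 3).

Let u = r**3 + 3, so du = (3*r**2) dr.
The integral becomes (1/3)·∫ log(u) du; integrate by parts with u′=log(u), dv′=du.

r**3*log(r**3 + 3)/3 - r**3/3 + log(r**3 + 3) + C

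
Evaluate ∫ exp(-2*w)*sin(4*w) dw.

-exp(-2*w)*sin(4*w)/10 - exp(-2*w)*cos(4*w)/5 + C

Let I denote the integral. Integrate by parts with u = sin(4*w), dv = exp(-2*w) dw, so v = -exp(-2*w)/2: I = -exp(-2*w)*sin(4*w)/2 + 2·∫ exp(-2*w)*cos(4*w) dw.
Apply parts again with u = cos(4*w), dv = exp(-2*w) dw: ∫ exp(-2*w)*cos(4*w) dw = -exp(-2*w)*cos(4*w)/2 − 2·I. Substituting back brings back I: I = -exp(-2*w)*sin(4*w)/2 - exp(-2*w)*cos(4*w) − 4·I.
Solving for I: (1 + 4)·I equals the remaining terms, so I = (1/5)·(-exp(-2*w)*sin(4*w)/2 - exp(-2*w)*cos(4*w)).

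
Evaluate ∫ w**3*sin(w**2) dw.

Let u = w², du = 2w dw; rewrite as (1/2)∫ u^1·sin(1u) du.
Now integrate by parts 1 time.

-w**2*cos(w**2)/2 + sin(w**2)/2 + C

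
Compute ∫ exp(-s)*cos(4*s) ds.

4*exp(-s)*sin(4*s)/17 - exp(-s)*cos(4*s)/17 + C

Let I denote the integral. Integrate by parts with u = cos(4*s), dv = exp(-s) ds, so v = -exp(-s): I = -exp(-s)*cos(4*s) − 4·∫ exp(-s)*sin(4*s) ds.
Apply parts again with u = sin(4*s), dv = exp(-s) ds: ∫ exp(-s)*sin(4*s) ds = -exp(-s)*sin(4*s) + 4·I. Substituting back brings back I: I = 4*exp(-s)*sin(4*s) - exp(-s)*cos(4*s) − 16·I.
Solving for I: (1 + 16)·I equals the remaining terms, so I = (1/17)·(4*exp(-s)*sin(4*s) - exp(-s)*cos(4*s)).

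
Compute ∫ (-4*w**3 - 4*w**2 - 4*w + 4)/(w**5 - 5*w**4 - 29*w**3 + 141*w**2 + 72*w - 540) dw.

Factor the denominator: (w - 6)*(w - 3)**2*(w + 2)*(w + 5).
Partial-fraction decomposition: 53/(264*(w + 5)) - 7/(150*(w + 2)) + 2059/(1800*(w - 3)) + 19/(15*(w - 3)**2) - 257/(198*(w - 6)).
Integrate each term; A/(w−a) gives A·log|w−a|; A/(w−a)² gives −A/(w−a).

-257*log(w - 6)/198 + 2059*log(w - 3)/1800 - 7*log(w + 2)/150 + 53*log(w + 5)/264 - 19/(15*w - 45) + C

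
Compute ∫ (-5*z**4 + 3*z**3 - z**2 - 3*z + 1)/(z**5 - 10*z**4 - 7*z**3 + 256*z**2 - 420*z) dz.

Factor the denominator: z*(z - 7)*(z - 6)*(z - 2)*(z + 5).
Partial-fraction decomposition: -319/(420*(z + 5)) - 13/(56*(z - 2)) + 535/(24*(z - 6)) - 2209/(84*(z - 7)) - 1/(420*z).
Integrate each term: A/(z−a) contributes A·log|z−a|.

-log(z)/420 - 2209*log(z - 7)/84 + 535*log(z - 6)/24 - 13*log(z - 2)/56 - 319*log(z + 5)/420 + C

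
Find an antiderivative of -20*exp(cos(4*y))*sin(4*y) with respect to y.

5*exp(cos(4*y)) + C

Let u = cos(4*y), so du = (-4*sin(4*y)) dy.
Rewriting, the integral becomes 5·∫ e^u du = 5·e^u.
Substituting back, u = cos(4*y).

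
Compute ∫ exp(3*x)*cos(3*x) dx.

Let I denote the integral. Integrate by parts with u = cos(3*x), dv = exp(3*x) dx, so v = exp(3*x)/3: I = exp(3*x)*cos(3*x)/3 + ∫ exp(3*x)*sin(3*x) dx.
Apply parts again with u = sin(3*x), dv = exp(3*x) dx: ∫ exp(3*x)*sin(3*x) dx = exp(3*x)*sin(3*x)/3 − I. Substituting back brings back I: I = exp(3*x)*sin(3*x)/3 + exp(3*x)*cos(3*x)/3 − I.
Solving for I: (1 + 1)·I equals the remaining terms, so I = (1/2)·(exp(3*x)*sin(3*x)/3 + exp(3*x)*cos(3*x)/3).

exp(3*x)*sin(3*x)/6 + exp(3*x)*cos(3*x)/6 + C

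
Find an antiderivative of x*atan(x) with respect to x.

Use integration by parts with u = arctan(x), dv = x dx.
Then du = 1/(x**2 + 1) dx.

x**2*atan(x)/2 - x/2 + atan(x)/2 + C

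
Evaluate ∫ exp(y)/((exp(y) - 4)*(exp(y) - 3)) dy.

Let u = e^y, du = e^y dy.
The integral becomes ∫ du/((u-3)(u-4)); decompose into partial fractions.

log(exp(y) - 4) - log(exp(y) - 3) + C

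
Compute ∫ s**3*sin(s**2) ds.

Let u = s², du = 2s ds; rewrite as (1/2)∫ u^1·sin(1u) du.
Now integrate by parts 1 time.

-s**2*cos(s**2)/2 + sin(s**2)/2 + C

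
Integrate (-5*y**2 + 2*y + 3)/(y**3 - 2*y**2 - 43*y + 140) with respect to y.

-28*log(y - 5)/3 + 69*log(y - 4)/11 - 64*log(y + 7)/33 + C

Factor the denominator: (y - 5)*(y - 4)*(y + 7).
Partial-fraction decomposition: -64/(33*(y + 7)) + 69/(11*(y - 4)) - 28/(3*(y - 5)).
Integrate each term: A/(y−a) contributes A·log|y−a|.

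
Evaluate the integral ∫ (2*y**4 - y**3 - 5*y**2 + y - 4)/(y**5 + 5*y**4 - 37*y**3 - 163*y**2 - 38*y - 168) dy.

1099*log(y - 6)/2405 - 244*log(y + 4)/255 + 4889*log(y + 7)/1950 - 229*log(y**2 + 1)/62900 - 597*atan(y)/31450 + C

Factor the denominator: (y - 6)*(y + 4)*(y + 7)*(y**2 + 1).
Partial-fraction decomposition: -(229*y + 597)/(31450*(y**2 + 1)) + 4889/(1950*(y + 7)) - 244/(255*(y + 4)) + 1099/(2405*(y - 6)).
Integrate each term; A/(y−a) gives A·log|y−a|; the (By+D)/(y²+p²) term gives a log and an atan.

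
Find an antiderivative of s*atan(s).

s**2*atan(s)/2 - s/2 + atan(s)/2 + C

Use integration by parts with u = arctan(s), dv = s ds.
Then du = 1/(s**2 + 1) ds.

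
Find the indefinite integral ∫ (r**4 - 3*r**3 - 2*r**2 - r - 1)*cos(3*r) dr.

r**4*sin(3*r)/3 - r**3*sin(3*r) + 4*r**3*cos(3*r)/9 - 10*r**2*sin(3*r)/9 - r**2*cos(3*r) + r*sin(3*r)/3 - 20*r*cos(3*r)/27 - 7*sin(3*r)/81 + cos(3*r)/9 + C

Use integration by parts with u = r**4 - 3*r**3 - 2*r**2 - r - 1, dv = cos(3*r) dr, so v = sin(3*r)/3.
Apply parts 4 times (tabular method): alternate signs, differentiate u down to 0, integrate dv up.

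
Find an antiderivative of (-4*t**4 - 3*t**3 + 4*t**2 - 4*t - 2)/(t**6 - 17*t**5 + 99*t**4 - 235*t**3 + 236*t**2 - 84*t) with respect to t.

Factor the denominator: t*(t - 7)*(t - 6)*(t - 2)*(t - 1)**2.
Partial-fraction decomposition: 81/(100*(t - 1)) + 3/(10*(t - 1)**2) - 41/(20*(t - 2)) + 2857/(300*(t - 6)) - 1163/(140*(t - 7)) + 1/(42*t).
Integrate each term; A/(t−a) gives A·log|t−a|; A/(t−a)² gives −A/(t−a).

log(t)/42 - 1163*log(t - 7)/140 + 2857*log(t - 6)/300 - 41*log(t - 2)/20 + 81*log(t - 1)/100 - 3/(10*t - 10) + C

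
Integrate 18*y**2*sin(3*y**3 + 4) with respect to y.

-2*cos(3*y**3 + 4) + C

Let u = 3*y**3 + 4, so du = (9*y**2) dy.
Rewriting, the integral becomes 2·∫ sin(u) du = 2·-cos(u).
Substituting back, u = 3*y**3 + 4.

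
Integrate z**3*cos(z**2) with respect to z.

Let u = z², du = 2z dz; rewrite as (1/2)∫ u^1·cos(1u) du.
Now integrate by parts 1 time.

z**2*sin(z**2)/2 + cos(z**2)/2 + C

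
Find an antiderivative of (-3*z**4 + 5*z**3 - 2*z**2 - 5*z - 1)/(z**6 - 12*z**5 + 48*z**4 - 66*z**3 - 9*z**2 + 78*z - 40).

Factor the denominator: (z - 5)*(z - 4)*(z - 2)*(z - 1)**2*(z + 1).
Partial-fraction decomposition: 1/(60*(z + 1)) + 25/(48*(z - 1)) + 1/(4*(z - 1)**2) - 3/(2*(z - 2)) + 167/(30*(z - 4)) - 221/(48*(z - 5)).
Integrate each term; A/(z−a) gives A·log|z−a|; A/(z−a)² gives −A/(z−a).

-221*log(z - 5)/48 + 167*log(z - 4)/30 - 3*log(z - 2)/2 + 25*log(z - 1)/48 + log(z + 1)/60 - 1/(4*z - 4) + C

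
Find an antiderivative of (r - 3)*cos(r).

r*sin(r) - 3*sin(r) + cos(r) + C

Use integration by parts with u = r - 3, dv = cos(r) dr, so v = sin(r).
Apply parts 1 times (tabular method): alternate signs, differentiate u down to 0, integrate dv up.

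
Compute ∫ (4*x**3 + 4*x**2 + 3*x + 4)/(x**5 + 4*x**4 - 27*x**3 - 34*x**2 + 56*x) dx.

log(x)/14 + 14*log(x - 4)/33 - 5*log(x - 1)/24 + log(x + 2)/10 - 1193*log(x + 7)/3080 + C

Factor the denominator: x*(x - 4)*(x - 1)*(x + 2)*(x + 7).
Partial-fraction decomposition: -1193/(3080*(x + 7)) + 1/(10*(x + 2)) - 5/(24*(x - 1)) + 14/(33*(x - 4)) + 1/(14*x).
Integrate each term: A/(x−a) contributes A·log|x−a|.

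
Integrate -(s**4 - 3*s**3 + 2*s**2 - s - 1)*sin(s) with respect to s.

s**4*cos(s) - 4*s**3*sin(s) - 3*s**3*cos(s) + 9*s**2*sin(s) - 10*s**2*cos(s) + 20*s*sin(s) + 17*s*cos(s) - 17*sin(s) + 19*cos(s) + C

Use integration by parts with u = s**4 - 3*s**3 + 2*s**2 - s - 1, dv = -sin(s) ds, so v = cos(s).
Apply parts 4 times (tabular method): alternate signs, differentiate u down to 0, integrate dv up.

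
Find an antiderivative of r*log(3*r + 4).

Use integration by parts with u = log(3*r + 4), dv = r dr.
Then du = 3/(3*r + 4) dr and v = r**2/2.

r**2*log(3*r + 4)/2 - r**2/4 + 2*r/3 - 8*log(3*r + 4)/9 + C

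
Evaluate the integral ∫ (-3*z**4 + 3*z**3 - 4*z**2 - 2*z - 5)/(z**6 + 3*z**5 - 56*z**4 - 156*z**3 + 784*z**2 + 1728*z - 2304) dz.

-3401*log(z - 6)/12000 + 653*log(z - 4)/3840 - 11*log(z - 1)/2625 - 40743*log(z + 4)/32000 + 4673*log(z + 6)/3360 - 1021/(800*z + 3200) + C

Factor the denominator: (z - 6)*(z - 4)*(z - 1)*(z + 4)**2*(z + 6).
Partial-fraction decomposition: 4673/(3360*(z + 6)) - 40743/(32000*(z + 4)) + 1021/(800*(z + 4)**2) - 11/(2625*(z - 1)) + 653/(3840*(z - 4)) - 3401/(12000*(z - 6)).
Integrate each term; A/(z−a) gives A·log|z−a|; A/(z−a)² gives −A/(z−a).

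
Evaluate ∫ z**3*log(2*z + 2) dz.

z**4*log(2*z + 2)/4 - z**4/16 + z**3/12 - z**2/8 + z/4 - log(z + 1)/4 + C

Use integration by parts with u = log(2*z + 2), dv = z**3 dz.
Then du = 2/(2*z + 2) dz and v = z**4/4.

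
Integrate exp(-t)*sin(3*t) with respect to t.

-exp(-t)*sin(3*t)/10 - 3*exp(-t)*cos(3*t)/10 + C

Let I denote the integral. Integrate by parts with u = sin(3*t), dv = exp(-t) dt, so v = -exp(-t): I = -exp(-t)*sin(3*t) + 3·∫ exp(-t)*cos(3*t) dt.
Apply parts again with u = cos(3*t), dv = exp(-t) dt: ∫ exp(-t)*cos(3*t) dt = -exp(-t)*cos(3*t) − 3·I. Substituting back brings back I: I = -exp(-t)*sin(3*t) - 3*exp(-t)*cos(3*t) − 9·I.
Solving for I: (1 + 9)·I equals the remaining terms, so I = (1/10)·(-exp(-t)*sin(3*t) - 3*exp(-t)*cos(3*t)).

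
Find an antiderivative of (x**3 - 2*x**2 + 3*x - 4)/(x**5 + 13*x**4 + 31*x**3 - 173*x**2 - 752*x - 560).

log(x - 4)/99 + log(x + 1)/36 - 14*log(x + 4)/9 + 97*log(x + 5)/36 - 233*log(x + 7)/198 + C

Factor the denominator: (x - 4)*(x + 1)*(x + 4)*(x + 5)*(x + 7).
Partial-fraction decomposition: -233/(198*(x + 7)) + 97/(36*(x + 5)) - 14/(9*(x + 4)) + 1/(36*(x + 1)) + 1/(99*(x - 4)).
Integrate each term: A/(x−a) contributes A·log|x−a|.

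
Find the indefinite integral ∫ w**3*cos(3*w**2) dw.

Let u = w², du = 2w dw; rewrite as (1/2)∫ u^1·cos(3u) du.
Now integrate by parts 1 time.

w**2*sin(3*w**2)/6 + cos(3*w**2)/18 + C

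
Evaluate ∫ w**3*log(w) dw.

w**4*log(w)/4 - w**4/16 + C

Use integration by parts with u = log(w), dv = w**3 dw.
Then du = 1/w dw and v = w**4/4.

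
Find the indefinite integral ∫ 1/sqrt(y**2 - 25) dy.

log(y + sqrt(y**2 - 25)) + C

Substitute y = 5·sec(θ), so dy = 5·sec(θ)*tan(θ) dθ and the radical becomes sqrt(y**2 - 25) = 5·tan(θ) by the Pythagorean identity.
Integrate the resulting trig expression in θ, then back-substitute sec(θ) = y/5, tan(θ) = sqrt(y**2 - 25)/5 (absorbing any constant into C).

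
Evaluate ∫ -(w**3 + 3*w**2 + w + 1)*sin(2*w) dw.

Use integration by parts with u = w**3 + 3*w**2 + w + 1, dv = -sin(2*w) dw, so v = cos(2*w)/2.
Apply parts 3 times (tabular method): alternate signs, differentiate u down to 0, integrate dv up.

w**3*cos(2*w)/2 - 3*w**2*sin(2*w)/4 + 3*w**2*cos(2*w)/2 - 3*w*sin(2*w)/2 - w*cos(2*w)/4 + sin(2*w)/8 - cos(2*w)/4 + C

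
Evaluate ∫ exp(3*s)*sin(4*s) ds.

Let I denote the integral. Integrate by parts with u = sin(4*s), dv = exp(3*s) ds, so v = exp(3*s)/3: I = exp(3*s)*sin(4*s)/3 − (4/3)·∫ exp(3*s)*cos(4*s) ds.
Apply parts again with u = cos(4*s), dv = exp(3*s) ds: ∫ exp(3*s)*cos(4*s) ds = exp(3*s)*cos(4*s)/3 + (4/3)·I. Substituting back brings back I: I = exp(3*s)*sin(4*s)/3 - 4*exp(3*s)*cos(4*s)/9 − (16/9)·I.
Solving for I: (1 + 16/9)·I equals the remaining terms, so I = (9/25)·(exp(3*s)*sin(4*s)/3 - 4*exp(3*s)*cos(4*s)/9).

3*exp(3*s)*sin(4*s)/25 - 4*exp(3*s)*cos(4*s)/25 + C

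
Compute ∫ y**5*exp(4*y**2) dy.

(8*y**4 - 4*y**2 + 1)*exp(4*y**2)/64 + C

Let u = y², du = 2y dy; rewrite as (1/2)∫ u^2·exp(4u) du.
Now integrate by parts 2 times.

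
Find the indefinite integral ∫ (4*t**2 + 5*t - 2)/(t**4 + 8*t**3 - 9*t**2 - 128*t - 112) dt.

41*log(t - 4)/220 + log(t + 1)/30 + 7*log(t + 4)/12 - 53*log(t + 7)/66 + C

Factor the denominator: (t - 4)*(t + 1)*(t + 4)*(t + 7).
Partial-fraction decomposition: -53/(66*(t + 7)) + 7/(12*(t + 4)) + 1/(30*(t + 1)) + 41/(220*(t - 4)).
Integrate each term: A/(t−a) contributes A·log|t−a|.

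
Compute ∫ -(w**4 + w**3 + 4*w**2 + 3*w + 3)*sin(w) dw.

w**4*cos(w) - 4*w**3*sin(w) + w**3*cos(w) - 3*w**2*sin(w) - 8*w**2*cos(w) + 16*w*sin(w) - 3*w*cos(w) + 3*sin(w) + 19*cos(w) + C

Use integration by parts with u = w**4 + w**3 + 4*w**2 + 3*w + 3, dv = -sin(w) dw, so v = cos(w).
Apply parts 4 times (tabular method): alternate signs, differentiate u down to 0, integrate dv up.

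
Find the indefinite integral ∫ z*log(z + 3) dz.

Use integration by parts with u = log(z + 3), dv = z dz.
Then du = 1/(z + 3) dz and v = z**2/2.

z**2*log(z + 3)/2 - z**2/4 + 3*z/2 - 9*log(z + 3)/2 + C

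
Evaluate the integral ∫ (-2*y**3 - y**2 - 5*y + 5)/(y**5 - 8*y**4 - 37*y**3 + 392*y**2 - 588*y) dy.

-5*log(y)/588 - 153*log(y - 7)/98 + 493*log(y - 6)/312 - 5*log(y - 2)/72 + 677*log(y + 7)/11466 + C

Factor the denominator: y*(y - 7)*(y - 6)*(y - 2)*(y + 7).
Partial-fraction decomposition: 677/(11466*(y + 7)) - 5/(72*(y - 2)) + 493/(312*(y - 6)) - 153/(98*(y - 7)) - 5/(588*y).
Integrate each term: A/(y−a) contributes A·log|y−a|.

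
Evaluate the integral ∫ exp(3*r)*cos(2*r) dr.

Let I denote the integral. Integrate by parts with u = cos(2*r), dv = exp(3*r) dr, so v = exp(3*r)/3: I = exp(3*r)*cos(2*r)/3 + (2/3)·∫ exp(3*r)*sin(2*r) dr.
Apply parts again with u = sin(2*r), dv = exp(3*r) dr: ∫ exp(3*r)*sin(2*r) dr = exp(3*r)*sin(2*r)/3 − (2/3)·I. Substituting back brings back I: I = 2*exp(3*r)*sin(2*r)/9 + exp(3*r)*cos(2*r)/3 − (4/9)·I.
Solving for I: (1 + 4/9)·I equals the remaining terms, so I = (9/13)·(2*exp(3*r)*sin(2*r)/9 + exp(3*r)*cos(2*r)/3).

2*exp(3*r)*sin(2*r)/13 + 3*exp(3*r)*cos(2*r)/13 + C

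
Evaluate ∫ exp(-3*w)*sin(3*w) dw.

-exp(-3*w)*sin(3*w)/6 - exp(-3*w)*cos(3*w)/6 + C

Let I denote the integral. Integrate by parts with u = sin(3*w), dv = exp(-3*w) dw, so v = -exp(-3*w)/3: I = -exp(-3*w)*sin(3*w)/3 + ∫ exp(-3*w)*cos(3*w) dw.
Apply parts again with u = cos(3*w), dv = exp(-3*w) dw: ∫ exp(-3*w)*cos(3*w) dw = -exp(-3*w)*cos(3*w)/3 − I. Substituting back brings back I: I = -exp(-3*w)*sin(3*w)/3 - exp(-3*w)*cos(3*w)/3 − I.
Solving for I: (1 + 1)·I equals the remaining terms, so I = (1/2)·(-exp(-3*w)*sin(3*w)/3 - exp(-3*w)*cos(3*w)/3).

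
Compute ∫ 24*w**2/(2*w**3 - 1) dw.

Let u = 2*w**3 - 1, so du = (6*w**2) dw.
Rewriting, the integral becomes 4·∫ 1/u du = 4·log(u).
Substituting back, u = 2*w**3 - 1.

4*log(2*w**3 - 1) + C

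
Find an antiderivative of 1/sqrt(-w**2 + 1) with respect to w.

Substitute w = sin(θ), so dw = cos(θ) dθ and the radical becomes sqrt(-w**2 + 1) = cos(θ) by the Pythagorean identity.
Integrate the resulting trig expression in θ, then back-substitute θ = asin(w), sin(θ) = w, cos(θ) = sqrt(-w**2 + 1) (absorbing any constant into C).

asin(w) + C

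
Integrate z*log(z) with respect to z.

Use integration by parts with u = log(z), dv = z dz.
Then du = 1/z dz and v = z**2/2.

z**2*log(z)/2 - z**2/4 + C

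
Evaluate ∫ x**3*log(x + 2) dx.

Use integration by parts with u = log(x + 2), dv = x**3 dx.
Then du = 1/(x + 2) dx and v = x**4/4.

x**4*log(x + 2)/4 - x**4/16 + x**3/6 - x**2/2 + 2*x - 4*log(x + 2) + C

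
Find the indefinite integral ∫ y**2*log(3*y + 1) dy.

y**3*log(3*y + 1)/3 - y**3/9 + y**2/18 - y/27 + log(3*y + 1)/81 + C

Use integration by parts with u = log(3*y + 1), dv = y**2 dy.
Then du = 3/(3*y + 1) dy and v = y**3/3.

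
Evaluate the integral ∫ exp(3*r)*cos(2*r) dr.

2*exp(3*r)*sin(2*r)/13 + 3*exp(3*r)*cos(2*r)/13 + C

Let I denote the integral. Integrate by parts with u = cos(2*r), dv = exp(3*r) dr, so v = exp(3*r)/3: I = exp(3*r)*cos(2*r)/3 + (2/3)·∫ exp(3*r)*sin(2*r) dr.
Apply parts again with u = sin(2*r), dv = exp(3*r) dr: ∫ exp(3*r)*sin(2*r) dr = exp(3*r)*sin(2*r)/3 − (2/3)·I. Substituting back brings back I: I = 2*exp(3*r)*sin(2*r)/9 + exp(3*r)*cos(2*r)/3 − (4/9)·I.
Solving for I: (1 + 4/9)·I equals the remaining terms, so I = (9/13)·(2*exp(3*r)*sin(2*r)/9 + exp(3*r)*cos(2*r)/3).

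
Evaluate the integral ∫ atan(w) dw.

w*atan(w) - log(w**2 + 1)/2 + C

Use integration by parts with u = arctan(w), dv = dw.
Then du = 1/(w**2 + 1) dw.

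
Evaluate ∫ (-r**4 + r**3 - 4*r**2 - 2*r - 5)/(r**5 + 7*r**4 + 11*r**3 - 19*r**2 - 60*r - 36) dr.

Factor the denominator: (r - 2)*(r + 1)*(r + 2)*(r + 3)**2.
Partial-fraction decomposition: 861/(100*(r + 3)) + 143/(10*(r + 3)**2) - 41/(4*(r + 2)) + 3/(4*(r + 1)) - 11/(100*(r - 2)).
Integrate each term; A/(r−a) gives A·log|r−a|; A/(r−a)² gives −A/(r−a).

-11*log(r - 2)/100 + 3*log(r + 1)/4 - 41*log(r + 2)/4 + 861*log(r + 3)/100 - 143/(10*r + 30) + C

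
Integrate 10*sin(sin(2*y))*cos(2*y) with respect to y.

Let u = sin(2*y), so du = (2*cos(2*y)) dy.
Rewriting, the integral becomes 5·∫ sin(u) du = 5·-cos(u).
Substituting back, u = sin(2*y).

-5*cos(sin(2*y)) + C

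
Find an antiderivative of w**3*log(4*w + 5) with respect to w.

Use integration by parts with u = log(4*w + 5), dv = w**3 dw.
Then du = 4/(4*w + 5) dw and v = w**4/4.

w**4*log(4*w + 5)/4 - w**4/16 + 5*w**3/48 - 25*w**2/128 + 125*w/256 - 625*log(4*w + 5)/1024 + C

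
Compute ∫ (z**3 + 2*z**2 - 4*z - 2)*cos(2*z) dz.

Use integration by parts with u = z**3 + 2*z**2 - 4*z - 2, dv = cos(2*z) dz, so v = sin(2*z)/2.
Apply parts 3 times (tabular method): alternate signs, differentiate u down to 0, integrate dv up.

z**3*sin(2*z)/2 + z**2*sin(2*z) + 3*z**2*cos(2*z)/4 - 11*z*sin(2*z)/4 + z*cos(2*z) - 3*sin(2*z)/2 - 11*cos(2*z)/8 + C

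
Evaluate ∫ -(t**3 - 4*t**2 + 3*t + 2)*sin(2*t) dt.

Use integration by parts with u = t**3 - 4*t**2 + 3*t + 2, dv = -sin(2*t) dt, so v = cos(2*t)/2.
Apply parts 3 times (tabular method): alternate signs, differentiate u down to 0, integrate dv up.

t**3*cos(2*t)/2 - 3*t**2*sin(2*t)/4 - 2*t**2*cos(2*t) + 2*t*sin(2*t) + 3*t*cos(2*t)/4 - 3*sin(2*t)/8 + 2*cos(2*t) + C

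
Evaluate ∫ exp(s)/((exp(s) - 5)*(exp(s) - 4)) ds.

log(exp(s) - 5) - log(exp(s) - 4) + C

Let u = e^s, du = e^s ds.
The integral becomes ∫ du/((u-5)(u-4)); decompose into partial fractions.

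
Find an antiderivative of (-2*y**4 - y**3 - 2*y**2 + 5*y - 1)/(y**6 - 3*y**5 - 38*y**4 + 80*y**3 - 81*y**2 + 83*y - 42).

-5209*log(y - 7)/23400 + 379*log(y - 1)/3528 + 67*log(y + 6)/637 + log(y**2 + 1)/200 + 7*atan(y)/100 - 1/(84*y - 84) + C

Factor the denominator: (y - 7)*(y - 1)**2*(y + 6)*(y**2 + 1).
Partial-fraction decomposition: (y + 7)/(100*(y**2 + 1)) + 67/(637*(y + 6)) + 379/(3528*(y - 1)) + 1/(84*(y - 1)**2) - 5209/(23400*(y - 7)).
Integrate each term; A/(y−a) gives A·log|y−a|; the (By+D)/(y²+p²) term gives a log and an atan.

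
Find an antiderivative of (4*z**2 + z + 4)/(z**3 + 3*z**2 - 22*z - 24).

36*log(z - 4)/25 - 7*log(z + 1)/25 + 71*log(z + 6)/25 + C

Factor the denominator: (z - 4)*(z + 1)*(z + 6).
Partial-fraction decomposition: 71/(25*(z + 6)) - 7/(25*(z + 1)) + 36/(25*(z - 4)).
Integrate each term: A/(z−a) contributes A·log|z−a|.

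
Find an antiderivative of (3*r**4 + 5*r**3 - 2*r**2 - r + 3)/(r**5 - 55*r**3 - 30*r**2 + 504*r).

Factor the denominator: r*(r - 7)*(r - 3)*(r + 4)*(r + 6).
Partial-fraction decomposition: 305/(156*(r + 6)) - 423/(616*(r + 4)) - 10/(21*(r - 3)) + 2204/(1001*(r - 7)) + 1/(168*r).
Integrate each term: A/(r−a) contributes A·log|r−a|.

log(r)/168 + 2204*log(r - 7)/1001 - 10*log(r - 3)/21 - 423*log(r + 4)/616 + 305*log(r + 6)/156 + C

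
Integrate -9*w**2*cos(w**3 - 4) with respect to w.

Let u = w**3 - 4, so du = (3*w**2) dw.
Rewriting, the integral becomes -3·∫ cos(u) du = -3·sin(u).
Substituting back, u = w**3 - 4.

-3*sin(w**3 - 4) + C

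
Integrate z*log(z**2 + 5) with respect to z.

z**2*log(z**2 + 5)/2 - z**2/2 + 5*log(z**2 + 5)/2 + C

Let u = z**2 + 5, so du = (2*z) dz.
The integral becomes (1/2)·∫ log(u) du; integrate by parts with u′=log(u), dv′=du.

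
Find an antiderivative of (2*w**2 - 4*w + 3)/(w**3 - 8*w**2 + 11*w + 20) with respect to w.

Factor the denominator: (w - 5)*(w - 4)*(w + 1).
Partial-fraction decomposition: 3/(10*(w + 1)) - 19/(5*(w - 4)) + 11/(2*(w - 5)).
Integrate each term: A/(w−a) contributes A·log|w−a|.

11*log(w - 5)/2 - 19*log(w - 4)/5 + 3*log(w + 1)/10 + C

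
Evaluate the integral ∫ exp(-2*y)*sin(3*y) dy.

Let I denote the integral. Integrate by parts with u = sin(3*y), dv = exp(-2*y) dy, so v = -exp(-2*y)/2: I = -exp(-2*y)*sin(3*y)/2 + (3/2)·∫ exp(-2*y)*cos(3*y) dy.
Apply parts again with u = cos(3*y), dv = exp(-2*y) dy: ∫ exp(-2*y)*cos(3*y) dy = -exp(-2*y)*cos(3*y)/2 − (3/2)·I. Substituting back brings back I: I = -exp(-2*y)*sin(3*y)/2 - 3*exp(-2*y)*cos(3*y)/4 − (9/4)·I.
Solving for I: (1 + 9/4)·I equals the remaining terms, so I = (4/13)·(-exp(-2*y)*sin(3*y)/2 - 3*exp(-2*y)*cos(3*y)/4).

-2*exp(-2*y)*sin(3*y)/13 - 3*exp(-2*y)*cos(3*y)/13 + C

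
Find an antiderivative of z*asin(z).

z**2*asin(z)/2 + z*sqrt(-z**2 + 1)/4 - asin(z)/4 + C

Use integration by parts with u = arcsin(z), dv = z dz.
Then du = 1/sqrt(-z**2 + 1) dz.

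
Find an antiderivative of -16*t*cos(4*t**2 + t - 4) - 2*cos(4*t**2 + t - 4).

-2*sin(4*t**2 + t - 4) + C

Let u = 4*t**2 + t - 4, so du = (8*t + 1) dt.
Rewriting, the integral becomes -2·∫ cos(u) du = -2·sin(u).
Substituting back, u = 4*t**2 + t - 4.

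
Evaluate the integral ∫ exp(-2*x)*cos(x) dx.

exp(-2*x)*sin(x)/5 - 2*exp(-2*x)*cos(x)/5 + C

Let I denote the integral. Integrate by parts with u = cos(x), dv = exp(-2*x) dx, so v = -exp(-2*x)/2: I = -exp(-2*x)*cos(x)/2 − (1/2)·∫ exp(-2*x)*sin(x) dx.
Apply parts again with u = sin(x), dv = exp(-2*x) dx: ∫ exp(-2*x)*sin(x) dx = -exp(-2*x)*sin(x)/2 + (1/2)·I. Substituting back brings back I: I = exp(-2*x)*sin(x)/4 - exp(-2*x)*cos(x)/2 − (1/4)·I.
Solving for I: (1 + 1/4)·I equals the remaining terms, so I = (4/5)·(exp(-2*x)*sin(x)/4 - exp(-2*x)*cos(x)/2).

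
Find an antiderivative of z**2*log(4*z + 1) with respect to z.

z**3*log(4*z + 1)/3 - z**3/9 + z**2/24 - z/48 + log(4*z + 1)/192 + C

Use integration by parts with u = log(4*z + 1), dv = z**2 dz.
Then du = 4/(4*z + 1) dz and v = z**3/3.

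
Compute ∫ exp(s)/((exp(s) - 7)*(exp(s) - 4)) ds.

log(exp(s) - 7)/3 - log(exp(s) - 4)/3 + C

Let u = e^s, du = e^s ds.
The integral becomes ∫ du/((u-4)(u-7)); decompose into partial fractions.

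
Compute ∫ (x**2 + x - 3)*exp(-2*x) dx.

Use integration by parts with u = x**2 + x - 3, dv = exp(-2*x) dx, so v = -exp(-2*x)/2.
Apply parts 2 times (tabular method): alternate signs, differentiate u down to 0, integrate dv up.

(-x**2 - 2*x + 2)*exp(-2*x)/2 + C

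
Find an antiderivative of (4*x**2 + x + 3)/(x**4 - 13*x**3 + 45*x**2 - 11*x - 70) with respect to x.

103*log(x - 7)/40 - 3*log(x - 5) + 7*log(x - 2)/15 - log(x + 1)/24 + C

Factor the denominator: (x - 7)*(x - 5)*(x - 2)*(x + 1).
Partial-fraction decomposition: -1/(24*(x + 1)) + 7/(15*(x - 2)) - 3/(x - 5) + 103/(40*(x - 7)).
Integrate each term: A/(x−a) contributes A·log|x−a|.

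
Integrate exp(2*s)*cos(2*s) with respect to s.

Let I denote the integral. Integrate by parts with u = cos(2*s), dv = exp(2*s) ds, so v = exp(2*s)/2: I = exp(2*s)*cos(2*s)/2 + ∫ exp(2*s)*sin(2*s) ds.
Apply parts again with u = sin(2*s), dv = exp(2*s) ds: ∫ exp(2*s)*sin(2*s) ds = exp(2*s)*sin(2*s)/2 − I. Substituting back brings back I: I = exp(2*s)*sin(2*s)/2 + exp(2*s)*cos(2*s)/2 − I.
Solving for I: (1 + 1)·I equals the remaining terms, so I = (1/2)·(exp(2*s)*sin(2*s)/2 + exp(2*s)*cos(2*s)/2).

exp(2*s)*sin(2*s)/4 + exp(2*s)*cos(2*s)/4 + C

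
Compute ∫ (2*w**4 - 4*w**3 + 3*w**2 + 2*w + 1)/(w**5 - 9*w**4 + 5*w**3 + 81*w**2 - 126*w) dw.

Factor the denominator: w*(w - 7)*(w - 3)*(w - 2)*(w + 3).
Partial-fraction decomposition: 73/(225*(w + 3)) + 17/(50*(w - 2)) - 11/(9*(w - 3)) + 449/(175*(w - 7)) - 1/(126*w).
Integrate each term: A/(w−a) contributes A·log|w−a|.

-log(w)/126 + 449*log(w - 7)/175 - 11*log(w - 3)/9 + 17*log(w - 2)/50 + 73*log(w + 3)/225 + C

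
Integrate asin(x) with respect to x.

Use integration by parts with u = arcsin(x), dv = dx.
Then du = 1/sqrt(-x**2 + 1) dx.

x*asin(x) + sqrt(-x**2 + 1) + C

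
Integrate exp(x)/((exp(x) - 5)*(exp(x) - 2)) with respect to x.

Let u = e^x, du = e^x dx.
The integral becomes ∫ du/((u-2)(u-5)); decompose into partial fractions.

log(exp(x) - 5)/3 - log(exp(x) - 2)/3 + C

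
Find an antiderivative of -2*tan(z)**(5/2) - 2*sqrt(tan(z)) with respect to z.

Let u = tan(z), so du = (tan(z)**2 + 1) dz.
Rewriting, the integral becomes -2·∫ √u du = -2·(2/3)u^(3/2).
Substituting back, u = tan(z).

-4*tan(z)**(3/2)/3 + C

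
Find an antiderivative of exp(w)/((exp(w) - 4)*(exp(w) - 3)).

Let u = e^w, du = e^w dw.
The integral becomes ∫ du/((u-4)(u-3)); decompose into partial fractions.

log(exp(w) - 4) - log(exp(w) - 3) + C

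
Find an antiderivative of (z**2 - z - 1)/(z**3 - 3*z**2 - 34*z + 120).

Factor the denominator: (z - 5)*(z - 4)*(z + 6).
Partial-fraction decomposition: 41/(110*(z + 6)) - 11/(10*(z - 4)) + 19/(11*(z - 5)).
Integrate each term: A/(z−a) contributes A·log|z−a|.

19*log(z - 5)/11 - 11*log(z - 4)/10 + 41*log(z + 6)/110 + C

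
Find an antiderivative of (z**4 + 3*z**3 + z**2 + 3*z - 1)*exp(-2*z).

Use integration by parts with u = z**4 + 3*z**3 + z**2 + 3*z - 1, dv = exp(-2*z) dz, so v = -exp(-2*z)/2.
Apply parts 4 times (tabular method): alternate signs, differentiate u down to 0, integrate dv up.

(-4*z**4 - 20*z**3 - 34*z**2 - 46*z - 19)*exp(-2*z)/8 + C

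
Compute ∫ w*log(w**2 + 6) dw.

w**2*log(w**2 + 6)/2 - w**2/2 + 3*log(w**2 + 6) + C

Let u = w**2 + 6, so du = (2*w) dw.
The integral becomes (1/2)·∫ log(u) du; integrate by parts with u′=log(u), dv′=du.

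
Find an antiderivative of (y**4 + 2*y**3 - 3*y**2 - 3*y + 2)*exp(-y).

Use integration by parts with u = y**4 + 2*y**3 - 3*y**2 - 3*y + 2, dv = exp(-y) dy, so v = -exp(-y).
Apply parts 4 times (tabular method): alternate signs, differentiate u down to 0, integrate dv up.

(-y**4 - 6*y**3 - 15*y**2 - 27*y - 29)*exp(-y) + C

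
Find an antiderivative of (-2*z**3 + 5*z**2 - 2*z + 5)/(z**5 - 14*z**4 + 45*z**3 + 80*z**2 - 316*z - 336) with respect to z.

-25*log(z - 7)/12 + 37*log(z - 6)/16 - 17*log(z - 4)/60 - log(z + 1)/20 + 5*log(z + 2)/48 + C

Factor the denominator: (z - 7)*(z - 6)*(z - 4)*(z + 1)*(z + 2).
Partial-fraction decomposition: 5/(48*(z + 2)) - 1/(20*(z + 1)) - 17/(60*(z - 4)) + 37/(16*(z - 6)) - 25/(12*(z - 7)).
Integrate each term: A/(z−a) contributes A·log|z−a|.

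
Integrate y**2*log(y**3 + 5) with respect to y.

Let u = y**3 + 5, so du = (3*y**2) dy.
The integral becomes (1/3)·∫ log(u) du; integrate by parts with u′=log(u), dv′=du.

y**3*log(y**3 + 5)/3 - y**3/3 + 5*log(y**3 + 5)/3 + C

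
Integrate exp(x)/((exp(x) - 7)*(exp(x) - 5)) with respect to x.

Let u = e^x, du = e^x dx.
The integral becomes ∫ du/((u-7)(u-5)); decompose into partial fractions.

log(exp(x) - 7)/2 - log(exp(x) - 5)/2 + C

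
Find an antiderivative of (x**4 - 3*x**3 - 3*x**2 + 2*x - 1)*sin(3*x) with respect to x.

-x**4*cos(3*x)/3 + 4*x**3*sin(3*x)/9 + x**3*cos(3*x) - x**2*sin(3*x) + 13*x**2*cos(3*x)/9 - 26*x*sin(3*x)/27 - 4*x*cos(3*x)/3 + 4*sin(3*x)/9 + cos(3*x)/81 + C

Use integration by parts with u = x**4 - 3*x**3 - 3*x**2 + 2*x - 1, dv = sin(3*x) dx, so v = -cos(3*x)/3.
Apply parts 4 times (tabular method): alternate signs, differentiate u down to 0, integrate dv up.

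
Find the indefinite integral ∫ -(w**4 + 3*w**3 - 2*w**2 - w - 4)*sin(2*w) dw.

Use integration by parts with u = w**4 + 3*w**3 - 2*w**2 - w - 4, dv = -sin(2*w) dw, so v = cos(2*w)/2.
Apply parts 4 times (tabular method): alternate signs, differentiate u down to 0, integrate dv up.

w**4*cos(2*w)/2 - w**3*sin(2*w) + 3*w**3*cos(2*w)/2 - 9*w**2*sin(2*w)/4 - 5*w**2*cos(2*w)/2 + 5*w*sin(2*w)/2 - 11*w*cos(2*w)/4 + 11*sin(2*w)/8 - 3*cos(2*w)/4 + C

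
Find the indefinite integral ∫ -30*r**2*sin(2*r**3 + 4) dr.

Let u = 2*r**3 + 4, so du = (6*r**2) dr.
Rewriting, the integral becomes -5·∫ sin(u) du = -5·-cos(u).
Substituting back, u = 2*r**3 + 4.

5*cos(2*r**3 + 4) + C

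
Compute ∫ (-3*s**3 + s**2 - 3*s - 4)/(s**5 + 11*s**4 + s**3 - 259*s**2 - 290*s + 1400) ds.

Factor the denominator: (s - 4)*(s - 2)*(s + 5)**2*(s + 7).
Partial-fraction decomposition: 365/(132*(s + 7)) - 14243/(5292*(s + 5)) + 137/(42*(s + 5)**2) + 5/(147*(s - 2)) - 32/(297*(s - 4)).
Integrate each term; A/(s−a) gives A·log|s−a|; A/(s−a)² gives −A/(s−a).

-32*log(s - 4)/297 + 5*log(s - 2)/147 - 14243*log(s + 5)/5292 + 365*log(s + 7)/132 - 137/(42*s + 210) + C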